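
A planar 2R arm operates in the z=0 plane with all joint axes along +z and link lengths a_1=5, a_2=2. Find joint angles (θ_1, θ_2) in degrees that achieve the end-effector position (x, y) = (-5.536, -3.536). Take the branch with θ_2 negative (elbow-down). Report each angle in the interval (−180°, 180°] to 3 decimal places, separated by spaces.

-135.008 -44.966

cos θ_2 = (43.1506−5²−2²)/(2·5·2) = 0.7075; θ_2 = -44.9657° (elbow-down)
β = atan2(-3.5360,-5.5360) = -147.4325°; ψ = atan2(-1.4134,6.4151) = -12.4249°
θ_1 = β − ψ = -135.0076°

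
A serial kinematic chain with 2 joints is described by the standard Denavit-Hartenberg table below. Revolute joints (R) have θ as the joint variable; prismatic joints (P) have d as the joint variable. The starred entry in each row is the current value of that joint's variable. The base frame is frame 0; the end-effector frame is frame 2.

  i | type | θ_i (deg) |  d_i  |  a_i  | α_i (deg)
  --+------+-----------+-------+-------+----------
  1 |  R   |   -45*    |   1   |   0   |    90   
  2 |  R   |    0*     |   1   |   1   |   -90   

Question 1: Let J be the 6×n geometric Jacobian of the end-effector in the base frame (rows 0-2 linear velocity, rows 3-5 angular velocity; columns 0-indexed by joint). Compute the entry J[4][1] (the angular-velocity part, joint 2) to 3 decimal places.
axis z_1 = (-0.7071,-0.7071,0.0000); lever o_n−o_1 = (0.0000,-1.4142,0.0000)
cross product → J_v[:, 1] = (0.0000,0.0000,1.0000)
J_ω[:, 1] = z_1
entry J[4][1] = -0.7071

-0.707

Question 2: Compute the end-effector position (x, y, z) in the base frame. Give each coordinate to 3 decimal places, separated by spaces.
after link 1: o_1 = (0.0000, 0.0000, 1.0000)
after link 2: o_2 = (0.0000, -1.4142, 1.0000)

0.000 -1.414 1.000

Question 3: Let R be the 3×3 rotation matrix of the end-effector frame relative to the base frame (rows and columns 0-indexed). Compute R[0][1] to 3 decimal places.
0.707

End-effector y-axis (col 1 of R) = (0.7071,0.7071,0.0000)
R[0][1] = 0.7071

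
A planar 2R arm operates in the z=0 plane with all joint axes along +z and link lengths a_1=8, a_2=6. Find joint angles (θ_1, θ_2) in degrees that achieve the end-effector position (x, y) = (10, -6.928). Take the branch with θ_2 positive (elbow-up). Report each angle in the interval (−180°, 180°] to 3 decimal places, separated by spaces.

-60.000 60.002

cos θ_2 = (147.9972−8²−6²)/(2·8·6) = 0.5000; θ_2 = 60.0019° (elbow-up)
β = atan2(-6.9280,10.0000) = -34.7142°; ψ = atan2(5.1963,10.9998) = 25.2858°
θ_1 = β − ψ = -60.0000°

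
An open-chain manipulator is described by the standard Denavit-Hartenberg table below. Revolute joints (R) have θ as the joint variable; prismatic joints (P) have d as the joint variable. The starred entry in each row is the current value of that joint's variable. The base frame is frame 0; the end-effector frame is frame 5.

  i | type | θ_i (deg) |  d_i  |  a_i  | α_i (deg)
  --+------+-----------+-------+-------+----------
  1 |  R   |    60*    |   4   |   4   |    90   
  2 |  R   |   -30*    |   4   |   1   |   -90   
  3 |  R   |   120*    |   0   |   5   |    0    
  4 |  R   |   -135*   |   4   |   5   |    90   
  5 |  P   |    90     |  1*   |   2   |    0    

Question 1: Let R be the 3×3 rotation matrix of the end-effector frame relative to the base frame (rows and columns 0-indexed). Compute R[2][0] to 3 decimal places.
End-effector x-axis (col 0 of R) = (0.2500,0.4330,0.8660)
R[2][0] = 0.8660

0.866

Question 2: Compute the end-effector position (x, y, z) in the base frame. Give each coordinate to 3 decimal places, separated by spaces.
after link 1: o_1 = (2.0000, 3.4641, 4.0000)
after link 2: o_2 = (5.8971, 2.2141, 3.5000)
after link 3: o_3 = (1.0646, 2.5042, 4.7500)
after link 4: o_4 = (5.2766, 7.2114, 5.7993)
after link 5: o_5 = (6.5010, 7.4003, 7.6607)

6.501 7.400 7.661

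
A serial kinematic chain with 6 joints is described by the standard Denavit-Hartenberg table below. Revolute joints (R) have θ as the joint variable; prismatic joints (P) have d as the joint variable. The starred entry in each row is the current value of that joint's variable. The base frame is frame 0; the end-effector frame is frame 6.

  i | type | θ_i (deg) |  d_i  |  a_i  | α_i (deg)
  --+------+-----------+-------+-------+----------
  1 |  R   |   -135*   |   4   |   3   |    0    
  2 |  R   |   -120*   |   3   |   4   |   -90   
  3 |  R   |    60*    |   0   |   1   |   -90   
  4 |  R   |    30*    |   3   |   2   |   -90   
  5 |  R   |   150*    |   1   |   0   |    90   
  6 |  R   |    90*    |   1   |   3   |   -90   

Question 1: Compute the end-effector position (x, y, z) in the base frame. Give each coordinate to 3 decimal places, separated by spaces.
1.724 1.740 4.924

after link 1: o_1 = (-2.1213, -2.1213, 4.0000)
after link 2: o_2 = (-3.1566, 1.7424, 7.0000)
after link 3: o_3 = (-3.2860, 2.2253, 6.1340)
after link 4: o_4 = (-1.8718, 0.8111, 3.1340)
after link 5: o_5 = (-0.9706, 0.7938, 3.5670)
after link 6: o_6 = (1.7244, 1.7401, 4.9240)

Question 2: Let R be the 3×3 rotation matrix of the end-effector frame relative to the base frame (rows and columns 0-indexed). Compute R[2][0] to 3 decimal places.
0.433

End-effector x-axis (col 0 of R) = (0.9012,-0.0173,0.4330)
R[2][0] = 0.4330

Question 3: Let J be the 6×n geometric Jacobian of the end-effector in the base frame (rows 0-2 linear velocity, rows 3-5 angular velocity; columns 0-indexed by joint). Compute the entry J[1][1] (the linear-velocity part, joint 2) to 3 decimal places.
3.846

axis z_1 = (0.0000,0.0000,1.0000); lever o_n−o_1 = (3.8457,3.8614,0.9240)
cross product → J_v[:, 1] = (-3.8614,3.8457,0.0000)
J_ω[:, 1] = z_1
entry J[1][1] = 3.8457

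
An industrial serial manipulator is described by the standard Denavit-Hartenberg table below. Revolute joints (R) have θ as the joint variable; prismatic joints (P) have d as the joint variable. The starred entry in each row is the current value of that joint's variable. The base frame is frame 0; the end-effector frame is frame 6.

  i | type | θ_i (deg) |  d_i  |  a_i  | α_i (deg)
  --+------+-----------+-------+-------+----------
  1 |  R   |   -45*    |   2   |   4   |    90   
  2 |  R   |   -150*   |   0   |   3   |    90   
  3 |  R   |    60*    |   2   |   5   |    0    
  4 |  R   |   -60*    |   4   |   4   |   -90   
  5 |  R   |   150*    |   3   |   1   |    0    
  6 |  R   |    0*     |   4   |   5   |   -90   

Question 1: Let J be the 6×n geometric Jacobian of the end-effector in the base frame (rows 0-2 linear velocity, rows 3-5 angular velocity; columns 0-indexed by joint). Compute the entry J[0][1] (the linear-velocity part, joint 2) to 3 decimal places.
axis z_1 = (-0.7071,-0.7071,0.0000); lever o_n−o_1 = (-11.7078,-4.3154,0.4462)
cross product → J_v[:, 1] = (-0.3155,0.3155,-5.2272)
J_ω[:, 1] = z_1
entry J[0][1] = -0.3155

-0.315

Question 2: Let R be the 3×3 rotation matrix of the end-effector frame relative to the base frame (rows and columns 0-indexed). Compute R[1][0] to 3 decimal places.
-0.707

End-effector x-axis (col 0 of R) = (0.7071,-0.7071,-0.0000)
R[1][0] = -0.7071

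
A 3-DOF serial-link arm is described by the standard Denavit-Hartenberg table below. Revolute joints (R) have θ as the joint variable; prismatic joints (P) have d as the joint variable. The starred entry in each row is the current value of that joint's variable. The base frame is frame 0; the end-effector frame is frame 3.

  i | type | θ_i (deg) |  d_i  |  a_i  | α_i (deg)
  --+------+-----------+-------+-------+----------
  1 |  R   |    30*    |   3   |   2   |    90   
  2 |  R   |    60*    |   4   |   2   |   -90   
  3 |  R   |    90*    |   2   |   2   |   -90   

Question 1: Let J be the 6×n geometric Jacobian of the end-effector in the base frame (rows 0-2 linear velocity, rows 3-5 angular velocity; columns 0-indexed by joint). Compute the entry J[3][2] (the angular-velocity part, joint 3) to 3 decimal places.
axis z_2 = (-0.7500,-0.4330,0.5000); lever o_n−o_2 = (-2.5000,0.8660,1.0000)
cross product → J_v[:, 2] = (-0.8660,-0.5000,-1.7321)
J_ω[:, 2] = z_2
entry J[3][2] = -0.7500

-0.750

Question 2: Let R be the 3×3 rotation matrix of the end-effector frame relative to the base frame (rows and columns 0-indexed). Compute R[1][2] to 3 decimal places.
End-effector z-axis (col 2 of R) = (-0.4330,-0.2500,-0.8660)
R[1][2] = -0.2500

-0.250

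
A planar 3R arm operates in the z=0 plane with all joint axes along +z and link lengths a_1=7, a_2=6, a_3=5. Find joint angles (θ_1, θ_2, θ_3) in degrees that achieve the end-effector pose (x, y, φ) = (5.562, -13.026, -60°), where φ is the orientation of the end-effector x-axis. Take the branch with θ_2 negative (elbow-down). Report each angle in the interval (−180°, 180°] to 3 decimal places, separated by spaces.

-29.999 -90.004 60.003

wrist centre = target − a_3·(cos φ, sin φ) = (3.0620, -8.6959)
cos θ_2 = (84.9941−7²−6²)/(2·7·6) = -0.0001; θ_2 = -90.0041° (elbow-down)
β = atan2(-8.6959,3.0620) = -70.6018°; ψ = atan2(-6.0000,6.9996) = -40.6030°
θ_1 = β − ψ = -29.9987°
θ_3 = φ − θ_1 − θ_2 = 60.0028° (wrapped to (-180°,180°])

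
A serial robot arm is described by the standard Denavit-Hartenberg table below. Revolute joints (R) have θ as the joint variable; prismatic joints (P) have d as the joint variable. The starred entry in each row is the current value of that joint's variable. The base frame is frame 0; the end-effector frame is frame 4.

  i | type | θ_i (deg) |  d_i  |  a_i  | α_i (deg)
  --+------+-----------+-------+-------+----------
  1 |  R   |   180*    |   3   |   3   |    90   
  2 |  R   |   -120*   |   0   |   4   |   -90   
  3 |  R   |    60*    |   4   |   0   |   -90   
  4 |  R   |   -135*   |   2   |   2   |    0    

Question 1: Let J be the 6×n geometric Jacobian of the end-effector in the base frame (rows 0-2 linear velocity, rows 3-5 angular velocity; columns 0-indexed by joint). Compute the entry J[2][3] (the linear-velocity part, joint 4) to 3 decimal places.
axis z_3 = (-0.4330,-0.5000,0.7500); lever o_n−o_3 = (-2.4443,0.2247,1.4053)
cross product → J_v[:, 3] = (-0.8712,-1.2247,-1.3195)
J_ω[:, 3] = z_3
entry J[2][3] = -1.3195

-1.319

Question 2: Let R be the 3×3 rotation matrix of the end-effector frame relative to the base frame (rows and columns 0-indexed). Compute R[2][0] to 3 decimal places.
-0.047

End-effector x-axis (col 0 of R) = (-0.7891,0.6124,-0.0474)
R[2][0] = -0.0474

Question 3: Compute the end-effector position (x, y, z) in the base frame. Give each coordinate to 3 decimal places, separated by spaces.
after link 1: o_1 = (-3.0000, 0.0000, 3.0000)
after link 2: o_2 = (-1.0000, 0.0000, -0.4641)
after link 3: o_3 = (-4.4641, 0.0000, -2.4641)
after link 4: o_4 = (-6.9084, 0.2247, -1.0588)

-6.908 0.225 -1.059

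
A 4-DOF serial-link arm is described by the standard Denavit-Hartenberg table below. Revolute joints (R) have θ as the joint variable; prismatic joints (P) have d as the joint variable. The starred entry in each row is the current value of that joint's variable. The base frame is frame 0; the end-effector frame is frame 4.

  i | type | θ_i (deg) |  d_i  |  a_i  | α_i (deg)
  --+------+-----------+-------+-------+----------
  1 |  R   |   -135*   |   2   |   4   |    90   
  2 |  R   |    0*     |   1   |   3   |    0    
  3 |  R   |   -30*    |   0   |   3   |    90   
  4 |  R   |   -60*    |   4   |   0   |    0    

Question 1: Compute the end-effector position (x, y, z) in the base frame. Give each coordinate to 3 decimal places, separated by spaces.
after link 1: o_1 = (-2.8284, -2.8284, 2.0000)
after link 2: o_2 = (-5.6569, -4.2426, 2.0000)
after link 3: o_3 = (-7.4940, -6.0798, 0.5000)
after link 4: o_4 = (-6.0798, -4.6655, -2.9641)

-6.080 -4.666 -2.964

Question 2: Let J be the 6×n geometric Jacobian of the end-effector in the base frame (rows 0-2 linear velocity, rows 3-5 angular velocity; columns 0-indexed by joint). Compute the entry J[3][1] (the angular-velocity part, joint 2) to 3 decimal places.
-0.707

axis z_1 = (-0.7071,0.7071,0.0000); lever o_n−o_1 = (-3.2513,-1.8371,-4.9641)
cross product → J_v[:, 1] = (-3.5101,-3.5101,3.5981)
J_ω[:, 1] = z_1
entry J[3][1] = -0.7071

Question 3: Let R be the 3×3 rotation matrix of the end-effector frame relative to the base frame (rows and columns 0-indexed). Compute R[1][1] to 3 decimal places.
End-effector y-axis (col 1 of R) = (-0.8839,-0.1768,-0.4330)
R[1][1] = -0.1768

-0.177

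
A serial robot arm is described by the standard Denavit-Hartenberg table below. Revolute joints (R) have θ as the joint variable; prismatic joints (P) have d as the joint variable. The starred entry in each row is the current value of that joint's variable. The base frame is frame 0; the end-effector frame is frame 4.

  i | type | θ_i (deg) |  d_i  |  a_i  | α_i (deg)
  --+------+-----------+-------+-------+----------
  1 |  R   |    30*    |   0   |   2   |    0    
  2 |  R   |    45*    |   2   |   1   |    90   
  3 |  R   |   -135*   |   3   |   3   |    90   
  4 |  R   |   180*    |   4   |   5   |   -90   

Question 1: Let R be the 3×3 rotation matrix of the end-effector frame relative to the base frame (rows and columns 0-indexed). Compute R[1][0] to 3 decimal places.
0.683

End-effector x-axis (col 0 of R) = (0.1830,0.6830,0.7071)
R[1][0] = 0.6830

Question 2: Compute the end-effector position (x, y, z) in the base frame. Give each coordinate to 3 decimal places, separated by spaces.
4.523 -0.177 6.243

after link 1: o_1 = (1.7321, 1.0000, 0.0000)
after link 2: o_2 = (1.9909, 1.9659, 2.0000)
after link 3: o_3 = (4.3396, -0.8596, -0.1213)
after link 4: o_4 = (4.5226, -0.1766, 6.2426)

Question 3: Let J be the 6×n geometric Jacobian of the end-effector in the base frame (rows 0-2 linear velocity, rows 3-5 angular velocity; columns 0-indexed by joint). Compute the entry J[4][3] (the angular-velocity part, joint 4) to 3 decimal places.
-0.683

axis z_3 = (-0.1830,-0.6830,0.7071); lever o_n−o_3 = (0.1830,0.6830,6.3640)
cross product → J_v[:, 3] = (-4.8296,1.2941,0.0000)
J_ω[:, 3] = z_3
entry J[4][3] = -0.6830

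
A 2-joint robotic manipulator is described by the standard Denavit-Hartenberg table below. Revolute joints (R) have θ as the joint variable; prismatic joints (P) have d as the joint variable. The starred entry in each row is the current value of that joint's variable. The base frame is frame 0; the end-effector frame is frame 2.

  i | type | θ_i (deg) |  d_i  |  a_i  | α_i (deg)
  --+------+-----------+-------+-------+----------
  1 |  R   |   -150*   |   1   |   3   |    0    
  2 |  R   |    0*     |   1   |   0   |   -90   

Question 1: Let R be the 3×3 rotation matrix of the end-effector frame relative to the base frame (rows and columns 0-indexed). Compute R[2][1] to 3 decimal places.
-1.000

End-effector y-axis (col 1 of R) = (0.0000,-0.0000,-1.0000)
R[2][1] = -1.0000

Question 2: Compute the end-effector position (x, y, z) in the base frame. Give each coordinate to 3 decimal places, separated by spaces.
-2.598 -1.500 2.000

after link 1: o_1 = (-2.5981, -1.5000, 1.0000)
after link 2: o_2 = (-2.5981, -1.5000, 2.0000)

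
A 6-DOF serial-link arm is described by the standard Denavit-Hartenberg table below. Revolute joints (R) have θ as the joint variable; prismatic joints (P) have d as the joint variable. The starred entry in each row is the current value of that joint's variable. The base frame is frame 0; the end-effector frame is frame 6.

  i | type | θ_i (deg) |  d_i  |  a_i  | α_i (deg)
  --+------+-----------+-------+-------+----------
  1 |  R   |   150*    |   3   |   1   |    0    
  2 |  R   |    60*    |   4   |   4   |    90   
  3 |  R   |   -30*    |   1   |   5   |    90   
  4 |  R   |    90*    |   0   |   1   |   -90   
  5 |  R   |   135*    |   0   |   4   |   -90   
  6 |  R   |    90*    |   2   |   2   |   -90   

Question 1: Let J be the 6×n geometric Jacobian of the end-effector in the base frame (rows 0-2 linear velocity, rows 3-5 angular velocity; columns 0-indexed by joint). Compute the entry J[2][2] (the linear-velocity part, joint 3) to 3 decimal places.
6.769

axis z_2 = (-0.5000,0.8660,0.0000); lever o_n−o_2 = (-4.7411,-5.3268,-2.2753)
cross product → J_v[:, 2] = (-1.9704,-1.1376,6.7693)
J_ω[:, 2] = z_2
entry J[2][2] = 6.7693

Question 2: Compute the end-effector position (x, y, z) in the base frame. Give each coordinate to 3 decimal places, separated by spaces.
-9.071 -6.827 4.725

after link 1: o_1 = (-0.8660, 0.5000, 3.0000)
after link 2: o_2 = (-4.3301, -1.5000, 7.0000)
after link 3: o_3 = (-8.5801, -2.7990, 4.5000)
after link 4: o_4 = (-9.0801, -1.9330, 4.5000)
after link 5: o_5 = (-8.8907, -5.0896, 6.9495)
after link 6: o_6 = (-9.0712, -6.8268, 4.7247)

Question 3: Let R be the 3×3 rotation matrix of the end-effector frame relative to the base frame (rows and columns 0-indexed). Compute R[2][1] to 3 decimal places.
0.612

End-effector y-axis (col 1 of R) = (-0.6597,0.4356,0.6124)
R[2][1] = 0.6124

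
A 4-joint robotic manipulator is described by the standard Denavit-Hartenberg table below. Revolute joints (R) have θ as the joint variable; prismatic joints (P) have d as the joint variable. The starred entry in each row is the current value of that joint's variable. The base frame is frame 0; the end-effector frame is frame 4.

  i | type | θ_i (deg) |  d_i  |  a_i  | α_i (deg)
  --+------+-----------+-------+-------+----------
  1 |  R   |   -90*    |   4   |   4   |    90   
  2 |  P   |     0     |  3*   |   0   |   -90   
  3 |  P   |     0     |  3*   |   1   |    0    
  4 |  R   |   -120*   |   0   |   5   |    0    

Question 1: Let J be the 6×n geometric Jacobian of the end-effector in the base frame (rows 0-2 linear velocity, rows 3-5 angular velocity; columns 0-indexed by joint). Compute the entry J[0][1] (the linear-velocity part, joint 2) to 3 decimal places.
prismatic axis z_1 = (-1.0000,-0.0000,0.0000)
J_v[:, 1] = z_1; J_ω[:, 1] = (0,0,0)
entry J[0][1] = -1.0000

-1.000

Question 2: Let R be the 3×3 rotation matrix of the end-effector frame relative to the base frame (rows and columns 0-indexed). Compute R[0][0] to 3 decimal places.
-0.866

End-effector x-axis (col 0 of R) = (-0.8660,0.5000,0.0000)
R[0][0] = -0.8660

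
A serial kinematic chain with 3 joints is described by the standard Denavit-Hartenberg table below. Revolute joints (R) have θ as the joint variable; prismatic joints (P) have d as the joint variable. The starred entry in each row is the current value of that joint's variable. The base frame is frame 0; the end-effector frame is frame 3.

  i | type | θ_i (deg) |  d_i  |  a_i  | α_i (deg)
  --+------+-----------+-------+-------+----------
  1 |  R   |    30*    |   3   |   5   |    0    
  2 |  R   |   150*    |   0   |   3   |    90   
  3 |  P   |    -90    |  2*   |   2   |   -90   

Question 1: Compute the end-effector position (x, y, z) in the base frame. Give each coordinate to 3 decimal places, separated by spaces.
1.330 4.500 1.000

after link 1: o_1 = (4.3301, 2.5000, 3.0000)
after link 2: o_2 = (1.3301, 2.5000, 3.0000)
after link 3: o_3 = (1.3301, 4.5000, 1.0000)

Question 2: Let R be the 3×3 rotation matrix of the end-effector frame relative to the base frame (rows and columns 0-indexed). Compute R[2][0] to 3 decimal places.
-1.000

End-effector x-axis (col 0 of R) = (-0.0000,0.0000,-1.0000)
R[2][0] = -1.0000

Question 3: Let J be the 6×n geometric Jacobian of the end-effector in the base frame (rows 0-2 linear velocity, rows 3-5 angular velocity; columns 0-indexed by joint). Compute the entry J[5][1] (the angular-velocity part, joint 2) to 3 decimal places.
1.000

axis z_1 = (0.0000,0.0000,1.0000); lever o_n−o_1 = (-3.0000,2.0000,-2.0000)
cross product → J_v[:, 1] = (-2.0000,-3.0000,0.0000)
J_ω[:, 1] = z_1
entry J[5][1] = 1.0000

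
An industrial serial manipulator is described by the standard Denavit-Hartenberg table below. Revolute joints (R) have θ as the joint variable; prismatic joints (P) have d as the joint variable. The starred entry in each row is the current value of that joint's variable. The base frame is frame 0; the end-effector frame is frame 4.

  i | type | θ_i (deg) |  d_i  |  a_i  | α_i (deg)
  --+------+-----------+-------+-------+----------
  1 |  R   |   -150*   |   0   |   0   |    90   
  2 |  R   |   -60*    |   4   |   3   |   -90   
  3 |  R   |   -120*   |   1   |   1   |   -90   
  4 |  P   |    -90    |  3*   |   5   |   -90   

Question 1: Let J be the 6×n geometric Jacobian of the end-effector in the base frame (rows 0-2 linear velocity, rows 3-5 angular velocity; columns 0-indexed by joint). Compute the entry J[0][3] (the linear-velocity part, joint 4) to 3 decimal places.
prismatic axis z_3 = (-0.6250,0.2165,-0.7500)
J_v[:, 3] = z_3; J_ω[:, 3] = (0,0,0)
entry J[0][3] = -0.6250

-0.625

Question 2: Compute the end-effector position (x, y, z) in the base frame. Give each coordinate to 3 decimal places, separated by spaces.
after link 1: o_1 = (0.0000, 0.0000, 0.0000)
after link 2: o_2 = (-3.2990, 2.7141, -2.5981)
after link 3: o_3 = (-4.2655, 3.1561, -1.6651)
after link 4: o_4 = (-9.8905, 1.6405, -1.4151)

-9.891 1.641 -1.415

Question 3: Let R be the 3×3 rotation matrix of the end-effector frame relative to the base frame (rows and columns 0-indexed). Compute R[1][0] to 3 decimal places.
End-effector x-axis (col 0 of R) = (-0.7500,-0.4330,0.5000)
R[1][0] = -0.4330

-0.433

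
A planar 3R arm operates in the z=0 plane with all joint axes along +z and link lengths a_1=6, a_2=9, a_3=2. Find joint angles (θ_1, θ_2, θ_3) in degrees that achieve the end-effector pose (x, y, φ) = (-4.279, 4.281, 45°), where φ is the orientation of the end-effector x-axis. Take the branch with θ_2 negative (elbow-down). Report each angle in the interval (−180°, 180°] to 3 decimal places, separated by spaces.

-113.453 -135.001 -66.546

wrist centre = target − a_3·(cos φ, sin φ) = (-5.6932, 2.8668)
cos θ_2 = (40.6311−6²−9²)/(2·6·9) = -0.7071; θ_2 = -135.0010° (elbow-down)
β = atan2(2.8668,-5.6932) = 153.2727°; ψ = atan2(-6.3639,-0.3641) = -93.2743°
θ_1 = β − ψ = 246.5470°
θ_3 = φ − θ_1 − θ_2 = -66.5460° (wrapped to (-180°,180°])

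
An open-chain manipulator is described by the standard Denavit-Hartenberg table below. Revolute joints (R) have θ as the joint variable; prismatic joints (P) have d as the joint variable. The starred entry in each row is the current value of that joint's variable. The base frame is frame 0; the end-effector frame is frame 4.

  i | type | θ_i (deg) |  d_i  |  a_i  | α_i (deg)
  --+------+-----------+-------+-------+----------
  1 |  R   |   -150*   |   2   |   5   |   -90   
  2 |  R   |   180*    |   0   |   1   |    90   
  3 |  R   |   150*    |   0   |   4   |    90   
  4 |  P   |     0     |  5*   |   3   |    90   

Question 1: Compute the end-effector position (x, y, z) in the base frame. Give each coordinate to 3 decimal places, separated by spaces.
-2.634 -10.562 2.000

after link 1: o_1 = (-4.3301, -2.5000, 2.0000)
after link 2: o_2 = (-3.4641, -2.0000, 2.0000)
after link 3: o_3 = (-5.4641, -5.4641, 2.0000)
after link 4: o_4 = (-2.6340, -10.5622, 2.0000)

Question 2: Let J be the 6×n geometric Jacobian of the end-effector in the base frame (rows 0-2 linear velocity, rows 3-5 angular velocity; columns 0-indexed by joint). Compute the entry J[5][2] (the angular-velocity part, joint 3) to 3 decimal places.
-1.000

axis z_2 = (-0.0000,-0.0000,-1.0000); lever o_n−o_2 = (0.8301,-8.5622,0.0000)
cross product → J_v[:, 2] = (-8.5622,-0.8301,0.0000)
J_ω[:, 2] = z_2
entry J[5][2] = -1.0000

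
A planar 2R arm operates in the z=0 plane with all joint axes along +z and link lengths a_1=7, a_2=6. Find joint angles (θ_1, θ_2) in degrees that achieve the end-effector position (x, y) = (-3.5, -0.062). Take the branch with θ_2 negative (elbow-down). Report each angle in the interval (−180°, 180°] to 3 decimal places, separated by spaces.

cos θ_2 = (12.2538−7²−6²)/(2·7·6) = -0.8660; θ_2 = -150.0000° (elbow-down)
β = atan2(-0.0620,-3.5000) = -178.9852°; ψ = atan2(-3.0000,1.8038) = -58.9822°
θ_1 = β − ψ = -120.0029°

-120.003 -150.000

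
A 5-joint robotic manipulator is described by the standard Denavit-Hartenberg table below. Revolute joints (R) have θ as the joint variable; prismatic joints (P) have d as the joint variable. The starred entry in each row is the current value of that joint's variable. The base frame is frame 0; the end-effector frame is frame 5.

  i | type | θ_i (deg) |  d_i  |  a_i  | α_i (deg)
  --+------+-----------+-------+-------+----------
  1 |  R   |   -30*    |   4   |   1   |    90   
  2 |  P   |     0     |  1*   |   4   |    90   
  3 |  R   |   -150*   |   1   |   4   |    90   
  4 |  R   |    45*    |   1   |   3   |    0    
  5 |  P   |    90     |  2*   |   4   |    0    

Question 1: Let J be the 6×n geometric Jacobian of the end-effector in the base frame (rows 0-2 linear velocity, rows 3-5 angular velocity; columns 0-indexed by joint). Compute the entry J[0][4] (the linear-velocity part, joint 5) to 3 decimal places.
prismatic axis z_4 = (-0.8660,-0.5000,0.0000)
J_v[:, 4] = z_4; J_ω[:, 4] = (0,0,0)
entry J[0][4] = -0.8660

-0.866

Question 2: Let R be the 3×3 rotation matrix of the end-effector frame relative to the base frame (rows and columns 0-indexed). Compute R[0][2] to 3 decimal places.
End-effector z-axis (col 2 of R) = (-0.8660,-0.5000,0.0000)
R[0][2] = -0.8660

-0.866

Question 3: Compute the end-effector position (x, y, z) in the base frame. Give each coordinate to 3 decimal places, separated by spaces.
-0.414 -2.014 -1.950

after link 1: o_1 = (0.8660, -0.5000, 4.0000)
after link 2: o_2 = (3.8301, -3.3660, 4.0000)
after link 3: o_3 = (1.8301, 0.0981, 3.0000)
after link 4: o_4 = (-0.0966, 1.4352, 0.8787)
after link 5: o_5 = (-0.4144, -2.0143, -1.9497)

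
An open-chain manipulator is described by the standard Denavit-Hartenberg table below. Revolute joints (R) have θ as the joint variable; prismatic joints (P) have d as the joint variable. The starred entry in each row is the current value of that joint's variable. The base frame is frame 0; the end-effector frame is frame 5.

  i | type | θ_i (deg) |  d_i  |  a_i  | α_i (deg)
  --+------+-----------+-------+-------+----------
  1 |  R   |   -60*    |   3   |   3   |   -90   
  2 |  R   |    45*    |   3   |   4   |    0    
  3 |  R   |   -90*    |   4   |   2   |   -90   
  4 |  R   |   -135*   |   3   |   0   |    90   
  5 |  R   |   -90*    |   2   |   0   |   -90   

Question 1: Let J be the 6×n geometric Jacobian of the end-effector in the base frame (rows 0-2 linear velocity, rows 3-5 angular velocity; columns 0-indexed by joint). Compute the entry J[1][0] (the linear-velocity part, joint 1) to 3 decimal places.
9.019

axis z_0 = ẑ; lever o_n−o_0 = (9.0194,-4.4505,-1.5355)
cross product → J_v[:, 0] = (4.4505,9.0194,-0.0000)
J_ω[:, 0] = z_0
entry J[1][0] = 9.0194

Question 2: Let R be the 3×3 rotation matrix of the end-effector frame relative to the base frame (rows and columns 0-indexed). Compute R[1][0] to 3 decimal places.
End-effector x-axis (col 0 of R) = (-0.3536,0.6124,0.7071)
R[1][0] = 0.6124

0.612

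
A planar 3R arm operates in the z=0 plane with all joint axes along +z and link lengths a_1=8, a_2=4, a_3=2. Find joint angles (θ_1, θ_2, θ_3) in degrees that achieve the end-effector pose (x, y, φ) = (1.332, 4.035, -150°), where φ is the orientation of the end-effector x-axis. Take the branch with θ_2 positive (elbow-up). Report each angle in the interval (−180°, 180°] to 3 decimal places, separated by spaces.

30.004 135.007 44.989

wrist centre = target − a_3·(cos φ, sin φ) = (3.0641, 5.0350)
cos θ_2 = (34.7396−8²−4²)/(2·8·4) = -0.7072; θ_2 = 135.0070° (elbow-up)
β = atan2(5.0350,3.0641) = 58.6774°; ψ = atan2(2.8281,5.1712) = 28.6737°
θ_1 = β − ψ = 30.0037°
θ_3 = φ − θ_1 − θ_2 = 44.9893° (wrapped to (-180°,180°])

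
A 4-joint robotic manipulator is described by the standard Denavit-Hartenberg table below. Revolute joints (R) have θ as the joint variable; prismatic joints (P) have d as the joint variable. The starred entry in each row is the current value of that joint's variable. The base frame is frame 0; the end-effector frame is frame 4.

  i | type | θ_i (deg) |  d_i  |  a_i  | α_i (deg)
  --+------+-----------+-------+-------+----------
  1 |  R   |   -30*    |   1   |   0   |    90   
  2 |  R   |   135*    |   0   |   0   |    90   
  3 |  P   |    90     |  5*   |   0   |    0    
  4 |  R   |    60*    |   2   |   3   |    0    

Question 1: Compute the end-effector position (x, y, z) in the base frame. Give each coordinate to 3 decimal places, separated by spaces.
5.128 -4.692 4.113

after link 1: o_1 = (0.0000, 0.0000, 1.0000)
after link 2: o_2 = (0.0000, 0.0000, 1.0000)
after link 3: o_3 = (3.0619, -1.7678, 4.5355)
after link 4: o_4 = (5.1276, -4.6925, 4.1126)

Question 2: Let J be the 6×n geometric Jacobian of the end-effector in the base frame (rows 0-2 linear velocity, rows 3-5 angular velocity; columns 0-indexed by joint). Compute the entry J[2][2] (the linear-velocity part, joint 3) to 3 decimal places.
prismatic axis z_2 = (0.6124,-0.3536,0.7071)
J_v[:, 2] = z_2; J_ω[:, 2] = (0,0,0)
entry J[2][2] = 0.7071

0.707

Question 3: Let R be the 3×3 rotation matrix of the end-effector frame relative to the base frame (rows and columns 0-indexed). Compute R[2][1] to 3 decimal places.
End-effector y-axis (col 1 of R) = (0.7392,0.5732,-0.3536)
R[2][1] = -0.3536

-0.354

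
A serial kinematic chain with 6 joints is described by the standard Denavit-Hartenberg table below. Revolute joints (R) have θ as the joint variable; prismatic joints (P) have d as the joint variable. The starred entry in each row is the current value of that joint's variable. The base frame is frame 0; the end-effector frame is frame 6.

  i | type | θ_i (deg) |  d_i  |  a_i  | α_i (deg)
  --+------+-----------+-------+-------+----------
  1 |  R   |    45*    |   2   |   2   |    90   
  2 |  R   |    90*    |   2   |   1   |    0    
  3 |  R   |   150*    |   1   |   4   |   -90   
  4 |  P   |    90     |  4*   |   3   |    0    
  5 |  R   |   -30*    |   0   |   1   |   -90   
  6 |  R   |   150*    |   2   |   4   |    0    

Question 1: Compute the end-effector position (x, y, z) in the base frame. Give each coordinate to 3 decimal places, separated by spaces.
after link 1: o_1 = (1.4142, 1.4142, 2.0000)
after link 2: o_2 = (2.8284, -0.0000, 3.0000)
after link 3: o_3 = (2.1213, -2.1213, -0.4641)
after link 4: o_4 = (2.4495, 2.4495, -2.4641)
after link 5: o_5 = (1.6603, 2.8851, -2.8971)
after link 6: o_6 = (3.0746, 1.4709, 1.1029)

3.075 1.471 1.103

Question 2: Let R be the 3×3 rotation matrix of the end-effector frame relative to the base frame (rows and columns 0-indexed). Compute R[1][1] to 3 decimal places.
End-effector y-axis (col 1 of R) = (0.9249,0.3125,-0.2165)
R[1][1] = 0.3125

0.313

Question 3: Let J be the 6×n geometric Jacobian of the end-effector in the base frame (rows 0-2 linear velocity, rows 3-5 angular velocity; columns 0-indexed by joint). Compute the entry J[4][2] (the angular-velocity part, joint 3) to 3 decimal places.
axis z_2 = (0.7071,-0.7071,0.0000); lever o_n−o_2 = (0.2461,1.4709,-1.8971)
cross product → J_v[:, 2] = (1.3415,1.3415,1.2141)
J_ω[:, 2] = z_2
entry J[4][2] = -0.7071

-0.707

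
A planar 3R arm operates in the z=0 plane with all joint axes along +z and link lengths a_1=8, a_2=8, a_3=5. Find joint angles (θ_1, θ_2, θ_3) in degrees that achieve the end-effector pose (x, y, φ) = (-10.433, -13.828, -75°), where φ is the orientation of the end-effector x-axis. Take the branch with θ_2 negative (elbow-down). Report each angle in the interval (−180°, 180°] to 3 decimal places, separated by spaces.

-119.996 -45.009 90.005

wrist centre = target − a_3·(cos φ, sin φ) = (-11.7271, -8.9984)
cos θ_2 = (218.4954−8²−8²)/(2·8·8) = 0.7070; θ_2 = -45.0090° (elbow-down)
β = atan2(-8.9984,-11.7271) = -142.5004°; ψ = atan2(-5.6577,13.6560) = -22.5045°
θ_1 = β − ψ = -119.9959°
θ_3 = φ − θ_1 − θ_2 = 90.0050° (wrapped to (-180°,180°])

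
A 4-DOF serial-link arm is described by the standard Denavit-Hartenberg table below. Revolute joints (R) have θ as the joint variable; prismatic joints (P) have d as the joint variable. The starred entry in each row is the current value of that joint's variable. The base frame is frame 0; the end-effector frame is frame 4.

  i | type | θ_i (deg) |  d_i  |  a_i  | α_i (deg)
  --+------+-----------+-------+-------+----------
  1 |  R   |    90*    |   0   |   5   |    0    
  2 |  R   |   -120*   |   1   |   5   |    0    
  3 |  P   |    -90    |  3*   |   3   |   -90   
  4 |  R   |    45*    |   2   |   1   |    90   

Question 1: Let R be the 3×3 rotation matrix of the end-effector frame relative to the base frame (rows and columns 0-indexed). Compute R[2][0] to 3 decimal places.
End-effector x-axis (col 0 of R) = (-0.3536,-0.6124,-0.7071)
R[2][0] = -0.7071

-0.707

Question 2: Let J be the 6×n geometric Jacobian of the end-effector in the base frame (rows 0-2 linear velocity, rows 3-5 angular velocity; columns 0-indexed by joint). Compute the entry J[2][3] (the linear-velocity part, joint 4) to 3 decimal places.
axis z_3 = (0.8660,-0.5000,0.0000); lever o_n−o_3 = (1.3785,-1.6124,-0.7071)
cross product → J_v[:, 3] = (0.3536,0.6124,-0.7071)
J_ω[:, 3] = z_3
entry J[2][3] = -0.7071

-0.707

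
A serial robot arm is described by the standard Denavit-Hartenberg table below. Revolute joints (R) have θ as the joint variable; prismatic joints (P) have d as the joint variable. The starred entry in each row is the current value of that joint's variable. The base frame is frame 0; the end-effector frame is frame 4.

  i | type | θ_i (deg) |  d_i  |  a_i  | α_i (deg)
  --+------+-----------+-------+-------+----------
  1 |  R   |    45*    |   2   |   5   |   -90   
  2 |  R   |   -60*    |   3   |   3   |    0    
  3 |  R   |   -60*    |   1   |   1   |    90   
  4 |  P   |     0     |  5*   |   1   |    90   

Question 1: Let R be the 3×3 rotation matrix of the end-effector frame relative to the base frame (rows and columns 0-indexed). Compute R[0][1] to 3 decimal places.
End-effector y-axis (col 1 of R) = (-0.6124,-0.6124,-0.5000)
R[0][1] = -0.6124

-0.612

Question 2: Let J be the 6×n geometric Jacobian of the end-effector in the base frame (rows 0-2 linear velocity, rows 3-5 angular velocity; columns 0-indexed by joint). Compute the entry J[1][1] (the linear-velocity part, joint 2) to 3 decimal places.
axis z_1 = (-0.7071,0.7071,0.0000); lever o_n−o_1 = (-5.5367,0.1201,1.8301)
cross product → J_v[:, 1] = (1.2941,1.2941,3.8301)
J_ω[:, 1] = z_1
entry J[1][1] = 1.2941

1.294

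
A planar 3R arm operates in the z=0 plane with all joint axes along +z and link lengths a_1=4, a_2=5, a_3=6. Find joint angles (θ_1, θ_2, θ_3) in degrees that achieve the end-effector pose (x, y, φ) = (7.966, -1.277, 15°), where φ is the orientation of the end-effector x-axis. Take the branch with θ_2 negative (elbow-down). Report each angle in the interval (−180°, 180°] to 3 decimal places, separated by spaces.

29.997 -134.993 119.996

wrist centre = target − a_3·(cos φ, sin φ) = (2.1704, -2.8299)
cos θ_2 = (12.7192−4²−5²)/(2·4·5) = -0.7070; θ_2 = -134.9929° (elbow-down)
β = atan2(-2.8299,2.1704) = -52.5131°; ψ = atan2(-3.5360,0.4649) = -82.5098°
θ_1 = β − ψ = 29.9967°
θ_3 = φ − θ_1 − θ_2 = 119.9962° (wrapped to (-180°,180°])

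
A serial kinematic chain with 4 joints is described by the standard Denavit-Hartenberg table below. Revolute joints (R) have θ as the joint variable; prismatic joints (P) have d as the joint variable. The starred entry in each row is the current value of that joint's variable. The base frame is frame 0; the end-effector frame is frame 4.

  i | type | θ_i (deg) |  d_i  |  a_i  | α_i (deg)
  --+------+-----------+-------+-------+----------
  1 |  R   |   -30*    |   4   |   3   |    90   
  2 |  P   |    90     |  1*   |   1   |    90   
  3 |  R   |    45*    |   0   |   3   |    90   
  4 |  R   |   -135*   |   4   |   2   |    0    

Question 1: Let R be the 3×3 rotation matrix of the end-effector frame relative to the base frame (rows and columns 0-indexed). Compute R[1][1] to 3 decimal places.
-0.079

End-effector y-axis (col 1 of R) = (-0.8624,-0.0795,0.5000)
R[1][1] = -0.0795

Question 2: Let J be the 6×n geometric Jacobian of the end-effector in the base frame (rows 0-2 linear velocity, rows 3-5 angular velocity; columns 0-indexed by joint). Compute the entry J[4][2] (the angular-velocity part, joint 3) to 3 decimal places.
axis z_2 = (0.8660,-0.5000,-0.0000); lever o_n−o_2 = (-0.3712,2.1855,3.9497)
cross product → J_v[:, 2] = (-1.9749,-3.4206,1.7071)
J_ω[:, 2] = z_2
entry J[4][2] = -0.5000

-0.500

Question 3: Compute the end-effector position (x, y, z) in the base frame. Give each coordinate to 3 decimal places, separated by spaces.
after link 1: o_1 = (2.5981, -1.5000, 4.0000)
after link 2: o_2 = (2.0981, -2.3660, 5.0000)
after link 3: o_3 = (1.0374, -4.2031, 7.1213)
after link 4: o_4 = (1.7269, -0.1805, 8.9497)

1.727 -0.181 8.950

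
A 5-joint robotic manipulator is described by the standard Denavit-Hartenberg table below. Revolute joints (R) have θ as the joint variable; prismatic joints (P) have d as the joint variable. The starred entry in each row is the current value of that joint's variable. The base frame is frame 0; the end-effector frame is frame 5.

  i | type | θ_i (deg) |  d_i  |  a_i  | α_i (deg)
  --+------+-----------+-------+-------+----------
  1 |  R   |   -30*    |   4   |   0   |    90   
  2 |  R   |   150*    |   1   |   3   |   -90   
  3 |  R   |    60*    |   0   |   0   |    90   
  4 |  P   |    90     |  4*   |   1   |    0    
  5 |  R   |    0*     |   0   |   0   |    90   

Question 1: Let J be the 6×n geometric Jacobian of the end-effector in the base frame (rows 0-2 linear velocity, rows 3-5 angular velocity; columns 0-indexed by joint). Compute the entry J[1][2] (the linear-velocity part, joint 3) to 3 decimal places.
axis z_2 = (-0.4330,0.2500,-0.8660); lever o_n−o_2 = (-4.0311,0.0179,0.8660)
cross product → J_v[:, 2] = (0.2321,3.8660,1.0000)
J_ω[:, 2] = z_2
entry J[1][2] = 3.8660

3.866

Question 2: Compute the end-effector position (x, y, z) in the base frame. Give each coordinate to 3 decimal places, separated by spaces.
after link 1: o_1 = (0.0000, 0.0000, 4.0000)
after link 2: o_2 = (-2.7500, 0.4330, 5.5000)
after link 3: o_3 = (-2.7500, 0.4330, 5.5000)
after link 4: o_4 = (-6.7811, 0.4510, 6.3660)
after link 5: o_5 = (-6.7811, 0.4510, 6.3660)

-6.781 0.451 6.366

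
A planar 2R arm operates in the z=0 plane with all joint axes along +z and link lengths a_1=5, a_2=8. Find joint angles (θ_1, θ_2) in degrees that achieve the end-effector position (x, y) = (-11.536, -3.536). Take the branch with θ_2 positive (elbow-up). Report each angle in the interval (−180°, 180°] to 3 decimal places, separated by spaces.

cos θ_2 = (145.5826−5²−8²)/(2·5·8) = 0.7073; θ_2 = 44.9858° (elbow-up)
β = atan2(-3.5360,-11.5360) = -162.9587°; ψ = atan2(5.6554,10.6583) = 27.9512°
θ_1 = β − ψ = -190.9099°

169.090 44.986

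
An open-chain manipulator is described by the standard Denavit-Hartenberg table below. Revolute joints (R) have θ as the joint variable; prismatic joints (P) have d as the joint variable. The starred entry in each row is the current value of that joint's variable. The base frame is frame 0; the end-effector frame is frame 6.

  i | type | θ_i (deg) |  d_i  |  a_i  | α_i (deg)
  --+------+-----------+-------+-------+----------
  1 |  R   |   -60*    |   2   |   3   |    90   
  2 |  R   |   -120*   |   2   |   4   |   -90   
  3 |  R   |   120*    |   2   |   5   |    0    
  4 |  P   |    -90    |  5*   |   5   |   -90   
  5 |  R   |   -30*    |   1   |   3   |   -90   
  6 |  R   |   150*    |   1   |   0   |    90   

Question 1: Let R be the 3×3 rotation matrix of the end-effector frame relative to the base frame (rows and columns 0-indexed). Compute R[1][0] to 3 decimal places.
-0.252

End-effector x-axis (col 0 of R) = (-0.7874,-0.2522,0.5625)
R[1][0] = -0.2522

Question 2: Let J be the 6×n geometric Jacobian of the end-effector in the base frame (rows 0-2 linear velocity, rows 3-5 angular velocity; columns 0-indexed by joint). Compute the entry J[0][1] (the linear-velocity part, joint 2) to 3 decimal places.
axis z_1 = (-0.8660,-0.5000,0.0000); lever o_n−o_1 = (7.5768,1.3669,-10.7566)
cross product → J_v[:, 1] = (5.3783,-9.3155,2.6046)
J_ω[:, 1] = z_1
entry J[0][1] = 5.3783

5.378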